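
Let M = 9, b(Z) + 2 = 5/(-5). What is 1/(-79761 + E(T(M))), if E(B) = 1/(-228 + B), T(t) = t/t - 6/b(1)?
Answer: -225/17946226 ≈ -1.2537e-5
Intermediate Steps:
b(Z) = -3 (b(Z) = -2 + 5/(-5) = -2 + 5*(-1/5) = -2 - 1 = -3)
T(t) = 3 (T(t) = t/t - 6/(-3) = 1 - 6*(-1/3) = 1 + 2 = 3)
1/(-79761 + E(T(M))) = 1/(-79761 + 1/(-228 + 3)) = 1/(-79761 + 1/(-225)) = 1/(-79761 - 1/225) = 1/(-17946226/225) = -225/17946226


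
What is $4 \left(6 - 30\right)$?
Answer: $-96$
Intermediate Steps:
$4 \left(6 - 30\right) = 4 \left(-24\right) = -96$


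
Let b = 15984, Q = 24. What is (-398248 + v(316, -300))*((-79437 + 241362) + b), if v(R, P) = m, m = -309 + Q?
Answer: -70902607497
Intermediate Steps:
m = -285 (m = -309 + 24 = -285)
v(R, P) = -285
(-398248 + v(316, -300))*((-79437 + 241362) + b) = (-398248 - 285)*((-79437 + 241362) + 15984) = -398533*(161925 + 15984) = -398533*177909 = -70902607497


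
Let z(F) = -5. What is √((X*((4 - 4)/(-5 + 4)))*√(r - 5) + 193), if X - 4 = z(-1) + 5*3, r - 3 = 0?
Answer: √193 ≈ 13.892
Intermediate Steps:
r = 3 (r = 3 + 0 = 3)
X = 14 (X = 4 + (-5 + 5*3) = 4 + (-5 + 15) = 4 + 10 = 14)
√((X*((4 - 4)/(-5 + 4)))*√(r - 5) + 193) = √((14*((4 - 4)/(-5 + 4)))*√(3 - 5) + 193) = √((14*(0/(-1)))*√(-2) + 193) = √((14*(0*(-1)))*(I*√2) + 193) = √((14*0)*(I*√2) + 193) = √(0*(I*√2) + 193) = √(0 + 193) = √193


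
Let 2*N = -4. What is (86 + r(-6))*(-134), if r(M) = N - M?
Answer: -12060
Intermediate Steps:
N = -2 (N = (½)*(-4) = -2)
r(M) = -2 - M
(86 + r(-6))*(-134) = (86 + (-2 - 1*(-6)))*(-134) = (86 + (-2 + 6))*(-134) = (86 + 4)*(-134) = 90*(-134) = -12060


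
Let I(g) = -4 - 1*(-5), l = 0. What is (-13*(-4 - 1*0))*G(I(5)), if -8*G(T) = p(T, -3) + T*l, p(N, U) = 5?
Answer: -65/2 ≈ -32.500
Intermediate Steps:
I(g) = 1 (I(g) = -4 + 5 = 1)
G(T) = -5/8 (G(T) = -(5 + T*0)/8 = -(5 + 0)/8 = -⅛*5 = -5/8)
(-13*(-4 - 1*0))*G(I(5)) = -13*(-4 - 1*0)*(-5/8) = -13*(-4 + 0)*(-5/8) = -13*(-4)*(-5/8) = 52*(-5/8) = -65/2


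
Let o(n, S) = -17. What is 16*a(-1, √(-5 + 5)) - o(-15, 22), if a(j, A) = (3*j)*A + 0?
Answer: 17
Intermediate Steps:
a(j, A) = 3*A*j (a(j, A) = 3*A*j + 0 = 3*A*j)
16*a(-1, √(-5 + 5)) - o(-15, 22) = 16*(3*√(-5 + 5)*(-1)) - 1*(-17) = 16*(3*√0*(-1)) + 17 = 16*(3*0*(-1)) + 17 = 16*0 + 17 = 0 + 17 = 17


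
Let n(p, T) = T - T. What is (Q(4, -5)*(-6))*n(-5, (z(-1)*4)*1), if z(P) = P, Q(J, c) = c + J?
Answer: 0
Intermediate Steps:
Q(J, c) = J + c
n(p, T) = 0
(Q(4, -5)*(-6))*n(-5, (z(-1)*4)*1) = ((4 - 5)*(-6))*0 = -1*(-6)*0 = 6*0 = 0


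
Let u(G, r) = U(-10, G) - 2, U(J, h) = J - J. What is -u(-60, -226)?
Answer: 2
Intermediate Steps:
U(J, h) = 0
u(G, r) = -2 (u(G, r) = 0 - 2 = -2)
-u(-60, -226) = -1*(-2) = 2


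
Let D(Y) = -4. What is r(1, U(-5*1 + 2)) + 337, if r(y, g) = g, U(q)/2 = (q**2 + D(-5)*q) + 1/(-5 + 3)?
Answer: 378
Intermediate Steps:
U(q) = -1 - 8*q + 2*q**2 (U(q) = 2*((q**2 - 4*q) + 1/(-5 + 3)) = 2*((q**2 - 4*q) + 1/(-2)) = 2*((q**2 - 4*q) - 1/2) = 2*(-1/2 + q**2 - 4*q) = -1 - 8*q + 2*q**2)
r(1, U(-5*1 + 2)) + 337 = (-1 - 8*(-5*1 + 2) + 2*(-5*1 + 2)**2) + 337 = (-1 - 8*(-5 + 2) + 2*(-5 + 2)**2) + 337 = (-1 - 8*(-3) + 2*(-3)**2) + 337 = (-1 + 24 + 2*9) + 337 = (-1 + 24 + 18) + 337 = 41 + 337 = 378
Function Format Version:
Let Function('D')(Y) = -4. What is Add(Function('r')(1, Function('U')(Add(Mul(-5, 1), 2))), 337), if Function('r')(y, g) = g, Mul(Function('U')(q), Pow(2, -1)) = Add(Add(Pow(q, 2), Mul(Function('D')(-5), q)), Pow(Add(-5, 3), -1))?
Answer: 378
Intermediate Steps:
Function('U')(q) = Add(-1, Mul(-8, q), Mul(2, Pow(q, 2))) (Function('U')(q) = Mul(2, Add(Add(Pow(q, 2), Mul(-4, q)), Pow(Add(-5, 3), -1))) = Mul(2, Add(Add(Pow(q, 2), Mul(-4, q)), Pow(-2, -1))) = Mul(2, Add(Add(Pow(q, 2), Mul(-4, q)), Rational(-1, 2))) = Mul(2, Add(Rational(-1, 2), Pow(q, 2), Mul(-4, q))) = Add(-1, Mul(-8, q), Mul(2, Pow(q, 2))))
Add(Function('r')(1, Function('U')(Add(Mul(-5, 1), 2))), 337) = Add(Add(-1, Mul(-8, Add(Mul(-5, 1), 2)), Mul(2, Pow(Add(Mul(-5, 1), 2), 2))), 337) = Add(Add(-1, Mul(-8, Add(-5, 2)), Mul(2, Pow(Add(-5, 2), 2))), 337) = Add(Add(-1, Mul(-8, -3), Mul(2, Pow(-3, 2))), 337) = Add(Add(-1, 24, Mul(2, 9)), 337) = Add(Add(-1, 24, 18), 337) = Add(41, 337) = 378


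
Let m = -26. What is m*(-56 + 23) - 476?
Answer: 382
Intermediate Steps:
m*(-56 + 23) - 476 = -26*(-56 + 23) - 476 = -26*(-33) - 476 = 858 - 476 = 382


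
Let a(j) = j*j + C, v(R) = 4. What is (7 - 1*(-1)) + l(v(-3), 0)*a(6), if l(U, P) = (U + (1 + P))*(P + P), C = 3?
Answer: 8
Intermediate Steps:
a(j) = 3 + j**2 (a(j) = j*j + 3 = j**2 + 3 = 3 + j**2)
l(U, P) = 2*P*(1 + P + U) (l(U, P) = (1 + P + U)*(2*P) = 2*P*(1 + P + U))
(7 - 1*(-1)) + l(v(-3), 0)*a(6) = (7 - 1*(-1)) + (2*0*(1 + 0 + 4))*(3 + 6**2) = (7 + 1) + (2*0*5)*(3 + 36) = 8 + 0*39 = 8 + 0 = 8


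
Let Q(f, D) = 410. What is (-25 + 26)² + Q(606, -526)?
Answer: 411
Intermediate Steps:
(-25 + 26)² + Q(606, -526) = (-25 + 26)² + 410 = 1² + 410 = 1 + 410 = 411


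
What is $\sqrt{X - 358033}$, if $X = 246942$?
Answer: $i \sqrt{111091} \approx 333.3 i$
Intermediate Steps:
$\sqrt{X - 358033} = \sqrt{246942 - 358033} = \sqrt{-111091} = i \sqrt{111091}$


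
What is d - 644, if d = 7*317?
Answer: 1575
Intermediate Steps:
d = 2219
d - 644 = 2219 - 644 = 1575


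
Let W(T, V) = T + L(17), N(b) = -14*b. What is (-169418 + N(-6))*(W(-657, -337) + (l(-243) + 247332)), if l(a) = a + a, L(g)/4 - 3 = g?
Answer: -41701714846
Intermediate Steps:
L(g) = 12 + 4*g
l(a) = 2*a
W(T, V) = 80 + T (W(T, V) = T + (12 + 4*17) = T + (12 + 68) = T + 80 = 80 + T)
(-169418 + N(-6))*(W(-657, -337) + (l(-243) + 247332)) = (-169418 - 14*(-6))*((80 - 657) + (2*(-243) + 247332)) = (-169418 + 84)*(-577 + (-486 + 247332)) = -169334*(-577 + 246846) = -169334*246269 = -41701714846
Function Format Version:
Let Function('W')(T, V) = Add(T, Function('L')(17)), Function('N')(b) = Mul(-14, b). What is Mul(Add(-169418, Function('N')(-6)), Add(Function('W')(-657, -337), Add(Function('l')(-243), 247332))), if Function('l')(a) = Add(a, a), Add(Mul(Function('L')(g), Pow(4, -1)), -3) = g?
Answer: -41701714846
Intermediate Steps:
Function('L')(g) = Add(12, Mul(4, g))
Function('l')(a) = Mul(2, a)
Function('W')(T, V) = Add(80, T) (Function('W')(T, V) = Add(T, Add(12, Mul(4, 17))) = Add(T, Add(12, 68)) = Add(T, 80) = Add(80, T))
Mul(Add(-169418, Function('N')(-6)), Add(Function('W')(-657, -337), Add(Function('l')(-243), 247332))) = Mul(Add(-169418, Mul(-14, -6)), Add(Add(80, -657), Add(Mul(2, -243), 247332))) = Mul(Add(-169418, 84), Add(-577, Add(-486, 247332))) = Mul(-169334, Add(-577, 246846)) = Mul(-169334, 246269) = -41701714846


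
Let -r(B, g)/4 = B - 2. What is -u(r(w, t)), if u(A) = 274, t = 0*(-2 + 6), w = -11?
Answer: -274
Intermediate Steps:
t = 0 (t = 0*4 = 0)
r(B, g) = 8 - 4*B (r(B, g) = -4*(B - 2) = -4*(-2 + B) = 8 - 4*B)
-u(r(w, t)) = -1*274 = -274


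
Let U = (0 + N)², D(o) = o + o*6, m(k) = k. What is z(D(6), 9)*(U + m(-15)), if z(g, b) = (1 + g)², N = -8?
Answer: 90601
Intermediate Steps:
D(o) = 7*o (D(o) = o + 6*o = 7*o)
U = 64 (U = (0 - 8)² = (-8)² = 64)
z(D(6), 9)*(U + m(-15)) = (1 + 7*6)²*(64 - 15) = (1 + 42)²*49 = 43²*49 = 1849*49 = 90601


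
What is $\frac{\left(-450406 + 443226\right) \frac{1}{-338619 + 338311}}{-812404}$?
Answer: $- \frac{1795}{62555108} \approx -2.8695 \cdot 10^{-5}$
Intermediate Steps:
$\frac{\left(-450406 + 443226\right) \frac{1}{-338619 + 338311}}{-812404} = - \frac{7180}{-308} \left(- \frac{1}{812404}\right) = \left(-7180\right) \left(- \frac{1}{308}\right) \left(- \frac{1}{812404}\right) = \frac{1795}{77} \left(- \frac{1}{812404}\right) = - \frac{1795}{62555108}$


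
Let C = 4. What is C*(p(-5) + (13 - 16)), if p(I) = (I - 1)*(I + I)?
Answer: 228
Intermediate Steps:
p(I) = 2*I*(-1 + I) (p(I) = (-1 + I)*(2*I) = 2*I*(-1 + I))
C*(p(-5) + (13 - 16)) = 4*(2*(-5)*(-1 - 5) + (13 - 16)) = 4*(2*(-5)*(-6) - 3) = 4*(60 - 3) = 4*57 = 228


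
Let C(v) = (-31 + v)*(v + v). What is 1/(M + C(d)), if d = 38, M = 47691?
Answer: 1/48223 ≈ 2.0737e-5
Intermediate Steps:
C(v) = 2*v*(-31 + v) (C(v) = (-31 + v)*(2*v) = 2*v*(-31 + v))
1/(M + C(d)) = 1/(47691 + 2*38*(-31 + 38)) = 1/(47691 + 2*38*7) = 1/(47691 + 532) = 1/48223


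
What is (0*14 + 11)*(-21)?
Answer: -231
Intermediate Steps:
(0*14 + 11)*(-21) = (0 + 11)*(-21) = 11*(-21) = -231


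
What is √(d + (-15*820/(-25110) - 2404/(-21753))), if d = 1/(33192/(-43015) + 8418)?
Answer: 49*√1656538274630549026480722/81385799859918 ≈ 0.77490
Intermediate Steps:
d = 43015/362067078 (d = 1/(33192*(-1/43015) + 8418) = 1/(-33192/43015 + 8418) = 1/(362067078/43015) = 43015/362067078 ≈ 0.00011880)
√(d + (-15*820/(-25110) - 2404/(-21753))) = √(43015/362067078 + (-15*820/(-25110) - 2404/(-21753))) = √(43015/362067078 + (-12300*(-1/25110) - 2404*(-1/21753))) = √(43015/362067078 + (410/837 + 2404/21753)) = √(43015/362067078 + 1214542/2023029) = √(146610897880237/244157399579754) = 49*√1656538274630549026480722/81385799859918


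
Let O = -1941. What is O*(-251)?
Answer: 487191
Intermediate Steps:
O*(-251) = -1941*(-251) = 487191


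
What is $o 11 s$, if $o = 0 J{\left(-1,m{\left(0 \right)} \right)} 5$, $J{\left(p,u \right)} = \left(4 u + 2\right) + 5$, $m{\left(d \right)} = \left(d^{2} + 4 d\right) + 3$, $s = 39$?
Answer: $0$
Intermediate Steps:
$m{\left(d \right)} = 3 + d^{2} + 4 d$
$J{\left(p,u \right)} = 7 + 4 u$ ($J{\left(p,u \right)} = \left(2 + 4 u\right) + 5 = 7 + 4 u$)
$o = 0$ ($o = 0 \left(7 + 4 \left(3 + 0^{2} + 4 \cdot 0\right)\right) 5 = 0 \left(7 + 4 \left(3 + 0 + 0\right)\right) 5 = 0 \left(7 + 4 \cdot 3\right) 5 = 0 \left(7 + 12\right) 5 = 0 \cdot 19 \cdot 5 = 0 \cdot 5 = 0$)
$o 11 s = 0 \cdot 11 \cdot 39 = 0 \cdot 39 = 0$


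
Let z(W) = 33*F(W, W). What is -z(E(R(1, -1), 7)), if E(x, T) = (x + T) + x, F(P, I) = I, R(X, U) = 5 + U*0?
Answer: -561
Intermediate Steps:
R(X, U) = 5 (R(X, U) = 5 + 0 = 5)
E(x, T) = T + 2*x (E(x, T) = (T + x) + x = T + 2*x)
z(W) = 33*W
-z(E(R(1, -1), 7)) = -33*(7 + 2*5) = -33*(7 + 10) = -33*17 = -1*561 = -561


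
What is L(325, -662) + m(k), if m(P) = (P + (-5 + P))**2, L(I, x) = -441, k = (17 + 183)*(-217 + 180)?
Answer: 219187584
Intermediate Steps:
k = -7400 (k = 200*(-37) = -7400)
m(P) = (-5 + 2*P)**2
L(325, -662) + m(k) = -441 + (-5 + 2*(-7400))**2 = -441 + (-5 - 14800)**2 = -441 + (-14805)**2 = -441 + 219188025 = 219187584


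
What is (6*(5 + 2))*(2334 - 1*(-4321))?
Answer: 279510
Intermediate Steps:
(6*(5 + 2))*(2334 - 1*(-4321)) = (6*7)*(2334 + 4321) = 42*6655 = 279510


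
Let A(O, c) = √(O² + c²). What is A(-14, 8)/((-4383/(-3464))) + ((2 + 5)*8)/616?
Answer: 1/11 + 6928*√65/4383 ≈ 12.835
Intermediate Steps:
A(-14, 8)/((-4383/(-3464))) + ((2 + 5)*8)/616 = √((-14)² + 8²)/((-4383/(-3464))) + ((2 + 5)*8)/616 = √(196 + 64)/((-4383*(-1/3464))) + (7*8)*(1/616) = √260/(4383/3464) + 56*(1/616) = (2*√65)*(3464/4383) + 1/11 = 6928*√65/4383 + 1/11 = 1/11 + 6928*√65/4383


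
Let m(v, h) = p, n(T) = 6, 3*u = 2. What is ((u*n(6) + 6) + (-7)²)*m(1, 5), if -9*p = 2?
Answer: -118/9 ≈ -13.111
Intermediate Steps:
u = ⅔ (u = (⅓)*2 = ⅔ ≈ 0.66667)
p = -2/9 (p = -⅑*2 = -2/9 ≈ -0.22222)
m(v, h) = -2/9
((u*n(6) + 6) + (-7)²)*m(1, 5) = (((⅔)*6 + 6) + (-7)²)*(-2/9) = ((4 + 6) + 49)*(-2/9) = (10 + 49)*(-2/9) = 59*(-2/9) = -118/9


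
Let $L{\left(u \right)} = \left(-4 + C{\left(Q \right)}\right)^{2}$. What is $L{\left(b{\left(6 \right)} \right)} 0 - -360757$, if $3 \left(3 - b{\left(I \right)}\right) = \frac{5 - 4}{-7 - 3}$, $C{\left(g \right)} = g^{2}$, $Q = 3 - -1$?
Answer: $360757$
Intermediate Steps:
$Q = 4$ ($Q = 3 + 1 = 4$)
$b{\left(I \right)} = \frac{91}{30}$ ($b{\left(I \right)} = 3 - \frac{\left(5 - 4\right) \frac{1}{-7 - 3}}{3} = 3 - \frac{1 \frac{1}{-10}}{3} = 3 - \frac{1 \left(- \frac{1}{10}\right)}{3} = 3 - - \frac{1}{30} = 3 + \frac{1}{30} = \frac{91}{30}$)
$L{\left(u \right)} = 144$ ($L{\left(u \right)} = \left(-4 + 4^{2}\right)^{2} = \left(-4 + 16\right)^{2} = 12^{2} = 144$)
$L{\left(b{\left(6 \right)} \right)} 0 - -360757 = 144 \cdot 0 - -360757 = 0 + 360757 = 360757$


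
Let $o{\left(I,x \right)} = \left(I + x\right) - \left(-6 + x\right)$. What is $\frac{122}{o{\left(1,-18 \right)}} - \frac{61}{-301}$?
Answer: $\frac{5307}{301} \approx 17.631$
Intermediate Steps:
$o{\left(I,x \right)} = 6 + I$
$\frac{122}{o{\left(1,-18 \right)}} - \frac{61}{-301} = \frac{122}{6 + 1} - \frac{61}{-301} = \frac{122}{7} - - \frac{61}{301} = 122 \cdot \frac{1}{7} + \frac{61}{301} = \frac{122}{7} + \frac{61}{301} = \frac{5307}{301}$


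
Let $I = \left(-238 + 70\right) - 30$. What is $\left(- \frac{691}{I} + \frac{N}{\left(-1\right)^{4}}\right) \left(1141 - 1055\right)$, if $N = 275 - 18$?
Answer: $\frac{2217811}{99} \approx 22402.0$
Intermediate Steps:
$I = -198$ ($I = -168 - 30 = -198$)
$N = 257$ ($N = 275 - 18 = 257$)
$\left(- \frac{691}{I} + \frac{N}{\left(-1\right)^{4}}\right) \left(1141 - 1055\right) = \left(- \frac{691}{-198} + \frac{257}{\left(-1\right)^{4}}\right) \left(1141 - 1055\right) = \left(\left(-691\right) \left(- \frac{1}{198}\right) + \frac{257}{1}\right) 86 = \left(\frac{691}{198} + 257 \cdot 1\right) 86 = \left(\frac{691}{198} + 257\right) 86 = \frac{51577}{198} \cdot 86 = \frac{2217811}{99}$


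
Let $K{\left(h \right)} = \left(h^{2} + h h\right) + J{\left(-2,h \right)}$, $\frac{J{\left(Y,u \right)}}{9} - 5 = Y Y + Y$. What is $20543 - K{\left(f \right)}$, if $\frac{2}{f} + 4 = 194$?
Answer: $\frac{184831998}{9025} \approx 20480.0$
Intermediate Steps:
$J{\left(Y,u \right)} = 45 + 9 Y + 9 Y^{2}$ ($J{\left(Y,u \right)} = 45 + 9 \left(Y Y + Y\right) = 45 + 9 \left(Y^{2} + Y\right) = 45 + 9 \left(Y + Y^{2}\right) = 45 + \left(9 Y + 9 Y^{2}\right) = 45 + 9 Y + 9 Y^{2}$)
$f = \frac{1}{95}$ ($f = \frac{2}{-4 + 194} = \frac{2}{190} = 2 \cdot \frac{1}{190} = \frac{1}{95} \approx 0.010526$)
$K{\left(h \right)} = 63 + 2 h^{2}$ ($K{\left(h \right)} = \left(h^{2} + h h\right) + \left(45 + 9 \left(-2\right) + 9 \left(-2\right)^{2}\right) = \left(h^{2} + h^{2}\right) + \left(45 - 18 + 9 \cdot 4\right) = 2 h^{2} + \left(45 - 18 + 36\right) = 2 h^{2} + 63 = 63 + 2 h^{2}$)
$20543 - K{\left(f \right)} = 20543 - \left(63 + \frac{2}{9025}\right) = 20543 - \frac{568577}{9025} = \frac{184831998}{9025}$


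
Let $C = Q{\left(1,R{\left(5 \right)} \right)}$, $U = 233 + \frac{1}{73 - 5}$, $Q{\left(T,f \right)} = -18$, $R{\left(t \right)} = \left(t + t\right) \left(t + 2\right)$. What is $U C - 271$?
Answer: $- \frac{151819}{34} \approx -4465.3$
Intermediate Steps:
$R{\left(t \right)} = 2 t \left(2 + t\right)$
$U = \frac{15845}{68}$ ($U = 233 + \frac{1}{68} = \frac{15845}{68} \approx 233.01$)
$C = -18$
$U C - 271 = \frac{15845}{68} \left(-18\right) - 271 = - \frac{142605}{34} - 271 = - \frac{151819}{34}$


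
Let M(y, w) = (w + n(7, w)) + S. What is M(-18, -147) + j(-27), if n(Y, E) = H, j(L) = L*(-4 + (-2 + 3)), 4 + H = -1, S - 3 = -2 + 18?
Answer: -52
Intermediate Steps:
S = 19 (S = 3 + (-2 + 18) = 3 + 16 = 19)
H = -5 (H = -4 - 1 = -5)
j(L) = -3*L (j(L) = L*(-4 + 1) = L*(-3) = -3*L)
n(Y, E) = -5
M(y, w) = 14 + w (M(y, w) = (w - 5) + 19 = (-5 + w) + 19 = 14 + w)
M(-18, -147) + j(-27) = (14 - 147) - 3*(-27) = -133 + 81 = -52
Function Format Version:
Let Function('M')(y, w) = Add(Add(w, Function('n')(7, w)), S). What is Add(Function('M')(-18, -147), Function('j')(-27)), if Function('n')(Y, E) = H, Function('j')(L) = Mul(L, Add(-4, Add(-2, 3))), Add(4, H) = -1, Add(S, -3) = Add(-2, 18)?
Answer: -52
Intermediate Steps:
S = 19 (S = Add(3, Add(-2, 18)) = Add(3, 16) = 19)
H = -5 (H = Add(-4, -1) = -5)
Function('j')(L) = Mul(-3, L) (Function('j')(L) = Mul(L, Add(-4, 1)) = Mul(L, -3) = Mul(-3, L))
Function('n')(Y, E) = -5
Function('M')(y, w) = Add(14, w) (Function('M')(y, w) = Add(Add(w, -5), 19) = Add(Add(-5, w), 19) = Add(14, w))
Add(Function('M')(-18, -147), Function('j')(-27)) = Add(Add(14, -147), Mul(-3, -27)) = Add(-133, 81) = -52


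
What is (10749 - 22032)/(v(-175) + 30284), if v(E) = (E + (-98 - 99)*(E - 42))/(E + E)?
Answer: -94025/251353 ≈ -0.37408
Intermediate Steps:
v(E) = (8274 - 196*E)/(2*E) (v(E) = (E - 197*(-42 + E))/((2*E)) = (E + (8274 - 197*E))*(1/(2*E)) = (8274 - 196*E)*(1/(2*E)) = (8274 - 196*E)/(2*E))
(10749 - 22032)/(v(-175) + 30284) = (10749 - 22032)/((-98 + 4137/(-175)) + 30284) = -11283/((-98 + 4137*(-1/175)) + 30284) = -11283/((-98 - 591/25) + 30284) = -11283/(-3041/25 + 30284) = -11283/754059/25 = -11283*25/754059 = -94025/251353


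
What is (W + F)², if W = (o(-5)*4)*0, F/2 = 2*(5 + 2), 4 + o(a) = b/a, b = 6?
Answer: 784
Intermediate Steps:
o(a) = -4 + 6/a
F = 28 (F = 2*(2*(5 + 2)) = 2*(2*7) = 2*14 = 28)
W = 0 (W = ((-4 + 6/(-5))*4)*0 = ((-4 + 6*(-⅕))*4)*0 = ((-4 - 6/5)*4)*0 = -26/5*4*0 = -104/5*0 = 0)
(W + F)² = (0 + 28)² = 28² = 784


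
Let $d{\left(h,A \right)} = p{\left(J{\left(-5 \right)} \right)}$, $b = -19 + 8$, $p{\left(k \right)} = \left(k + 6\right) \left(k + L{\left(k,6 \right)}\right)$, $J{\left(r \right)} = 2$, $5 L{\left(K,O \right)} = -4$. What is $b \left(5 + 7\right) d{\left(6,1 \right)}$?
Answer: $- \frac{6336}{5} \approx -1267.2$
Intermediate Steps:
$L{\left(K,O \right)} = - \frac{4}{5}$ ($L{\left(K,O \right)} = \frac{1}{5} \left(-4\right) = - \frac{4}{5}$)
$p{\left(k \right)} = \left(6 + k\right) \left(- \frac{4}{5} + k\right)$ ($p{\left(k \right)} = \left(k + 6\right) \left(k - \frac{4}{5}\right) = \left(6 + k\right) \left(- \frac{4}{5} + k\right)$)
$b = -11$
$d{\left(h,A \right)} = \frac{48}{5}$ ($d{\left(h,A \right)} = - \frac{24}{5} + 2^{2} + \frac{26}{5} \cdot 2 = - \frac{24}{5} + 4 + \frac{52}{5} = \frac{48}{5}$)
$b \left(5 + 7\right) d{\left(6,1 \right)} = - 11 \left(5 + 7\right) \frac{48}{5} = \left(-11\right) 12 \cdot \frac{48}{5} = \left(-132\right) \frac{48}{5} = - \frac{6336}{5}$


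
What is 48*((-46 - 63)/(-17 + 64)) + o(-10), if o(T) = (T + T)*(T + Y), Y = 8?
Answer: -3352/47 ≈ -71.319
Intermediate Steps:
o(T) = 2*T*(8 + T) (o(T) = (T + T)*(T + 8) = (2*T)*(8 + T) = 2*T*(8 + T))
48*((-46 - 63)/(-17 + 64)) + o(-10) = 48*((-46 - 63)/(-17 + 64)) + 2*(-10)*(8 - 10) = 48*(-109/47) + 2*(-10)*(-2) = 48*(-109*1/47) + 40 = 48*(-109/47) + 40 = -5232/47 + 40 = -3352/47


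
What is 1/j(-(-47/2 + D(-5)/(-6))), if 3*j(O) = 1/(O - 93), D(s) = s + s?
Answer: -427/2 ≈ -213.50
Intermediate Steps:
D(s) = 2*s
j(O) = 1/(3*(-93 + O)) (j(O) = 1/(3*(O - 93)) = 1/(3*(-93 + O)))
1/j(-(-47/2 + D(-5)/(-6))) = 1/(1/(3*(-93 - (-47/2 + (2*(-5))/(-6))))) = 1/(1/(3*(-93 - (-47*½ - 10*(-⅙))))) = 1/(1/(3*(-93 - (-47/2 + 5/3)))) = 1/(1/(3*(-93 - 1*(-131/6)))) = 1/(1/(3*(-93 + 131/6))) = 1/(1/(3*(-427/6))) = 1/((⅓)*(-6/427)) = 1/(-2/427) = -427/2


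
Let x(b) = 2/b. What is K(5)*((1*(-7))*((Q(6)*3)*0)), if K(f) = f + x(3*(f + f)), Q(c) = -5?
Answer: 0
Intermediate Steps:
K(f) = f + 1/(3*f) (K(f) = f + 2/((3*(f + f))) = f + 2/((3*(2*f))) = f + 2/((6*f)) = f + 2*(1/(6*f)) = f + 1/(3*f))
K(5)*((1*(-7))*((Q(6)*3)*0)) = (5 + (⅓)/5)*((1*(-7))*(-5*3*0)) = (5 + (⅓)*(⅕))*(-(-105)*0) = (5 + 1/15)*(-7*0) = (76/15)*0 = 0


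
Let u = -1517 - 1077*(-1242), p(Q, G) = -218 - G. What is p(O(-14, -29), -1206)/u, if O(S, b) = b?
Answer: 988/1336117 ≈ 0.00073946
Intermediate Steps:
u = 1336117 (u = -1517 + 1337634 = 1336117)
p(O(-14, -29), -1206)/u = (-218 - 1*(-1206))/1336117 = (-218 + 1206)*(1/1336117) = 988*(1/1336117) = 988/1336117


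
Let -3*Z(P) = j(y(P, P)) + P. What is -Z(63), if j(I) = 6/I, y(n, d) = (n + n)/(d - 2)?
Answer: 1384/63 ≈ 21.968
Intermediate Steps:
y(n, d) = 2*n/(-2 + d) (y(n, d) = (2*n)/(-2 + d) = 2*n/(-2 + d))
Z(P) = -P/3 - (-2 + P)/P (Z(P) = -(6/((2*P/(-2 + P))) + P)/3 = -(6*((-2 + P)/(2*P)) + P)/3 = -(3*(-2 + P)/P + P)/3 = -(P + 3*(-2 + P)/P)/3 = -P/3 - (-2 + P)/P)
-Z(63) = -(-1 + 2/63 - ⅓*63) = -(-1 + 2*(1/63) - 21) = -(-1 + 2/63 - 21) = -1*(-1384/63) = 1384/63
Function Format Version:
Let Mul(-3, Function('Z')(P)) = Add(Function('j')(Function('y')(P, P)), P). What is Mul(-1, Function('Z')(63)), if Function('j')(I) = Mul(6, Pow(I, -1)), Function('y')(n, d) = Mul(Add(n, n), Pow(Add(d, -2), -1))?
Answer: Rational(1384, 63) ≈ 21.968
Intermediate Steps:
Function('y')(n, d) = Mul(2, n, Pow(Add(-2, d), -1)) (Function('y')(n, d) = Mul(Mul(2, n), Pow(Add(-2, d), -1)) = Mul(2, n, Pow(Add(-2, d), -1)))
Function('Z')(P) = Add(Mul(Rational(-1, 3), P), Mul(-1, Pow(P, -1), Add(-2, P))) (Function('Z')(P) = Mul(Rational(-1, 3), Add(Mul(6, Pow(Mul(2, P, Pow(Add(-2, P), -1)), -1)), P)) = Mul(Rational(-1, 3), Add(Mul(6, Mul(Rational(1, 2), Pow(P, -1), Add(-2, P))), P)) = Mul(Rational(-1, 3), Add(Mul(3, Pow(P, -1), Add(-2, P)), P)) = Mul(Rational(-1, 3), Add(P, Mul(3, Pow(P, -1), Add(-2, P)))) = Add(Mul(Rational(-1, 3), P), Mul(-1, Pow(P, -1), Add(-2, P))))
Mul(-1, Function('Z')(63)) = Mul(-1, Add(-1, Mul(2, Pow(63, -1)), Mul(Rational(-1, 3), 63))) = Mul(-1, Add(-1, Mul(2, Rational(1, 63)), -21)) = Mul(-1, Add(-1, Rational(2, 63), -21)) = Mul(-1, Rational(-1384, 63)) = Rational(1384, 63)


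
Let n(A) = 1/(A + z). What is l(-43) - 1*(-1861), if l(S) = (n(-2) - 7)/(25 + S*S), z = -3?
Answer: 8718767/4685 ≈ 1861.0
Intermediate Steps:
n(A) = 1/(-3 + A) (n(A) = 1/(A - 3) = 1/(-3 + A))
l(S) = -36/(5*(25 + S**2)) (l(S) = (1/(-3 - 2) - 7)/(25 + S*S) = (1/(-5) - 7)/(25 + S**2) = (-1/5 - 7)/(25 + S**2) = -36/(5*(25 + S**2)))
l(-43) - 1*(-1861) = -36/(125 + 5*(-43)**2) - 1*(-1861) = -36/(125 + 5*1849) + 1861 = -36/(125 + 9245) + 1861 = -36/9370 + 1861 = -36*1/9370 + 1861 = -18/4685 + 1861 = 8718767/4685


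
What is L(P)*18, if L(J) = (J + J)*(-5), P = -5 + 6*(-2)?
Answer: 3060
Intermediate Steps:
P = -17 (P = -5 - 12 = -17)
L(J) = -10*J (L(J) = (2*J)*(-5) = -10*J)
L(P)*18 = -10*(-17)*18 = 170*18 = 3060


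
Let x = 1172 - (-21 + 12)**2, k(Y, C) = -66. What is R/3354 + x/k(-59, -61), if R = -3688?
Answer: -650437/36894 ≈ -17.630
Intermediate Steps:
x = 1091 (x = 1172 - 1*(-9)**2 = 1172 - 1*81 = 1172 - 81 = 1091)
R/3354 + x/k(-59, -61) = -3688/3354 + 1091/(-66) = -3688*1/3354 + 1091*(-1/66) = -1844/1677 - 1091/66 = -650437/36894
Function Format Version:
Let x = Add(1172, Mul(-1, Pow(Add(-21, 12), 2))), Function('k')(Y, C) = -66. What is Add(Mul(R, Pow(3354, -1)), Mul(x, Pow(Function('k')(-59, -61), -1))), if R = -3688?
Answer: Rational(-650437, 36894) ≈ -17.630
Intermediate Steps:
x = 1091 (x = Add(1172, Mul(-1, Pow(-9, 2))) = Add(1172, Mul(-1, 81)) = Add(1172, -81) = 1091)
Add(Mul(R, Pow(3354, -1)), Mul(x, Pow(Function('k')(-59, -61), -1))) = Add(Mul(-3688, Pow(3354, -1)), Mul(1091, Pow(-66, -1))) = Add(Mul(-3688, Rational(1, 3354)), Mul(1091, Rational(-1, 66))) = Add(Rational(-1844, 1677), Rational(-1091, 66)) = Rational(-650437, 36894)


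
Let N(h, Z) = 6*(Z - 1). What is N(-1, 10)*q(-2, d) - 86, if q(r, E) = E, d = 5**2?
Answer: 1264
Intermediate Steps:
d = 25
N(h, Z) = -6 + 6*Z (N(h, Z) = 6*(-1 + Z) = -6 + 6*Z)
N(-1, 10)*q(-2, d) - 86 = (-6 + 6*10)*25 - 86 = (-6 + 60)*25 - 86 = 54*25 - 86 = 1350 - 86 = 1264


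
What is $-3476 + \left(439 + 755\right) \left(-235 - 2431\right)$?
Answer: $-3186680$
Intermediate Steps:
$-3476 + \left(439 + 755\right) \left(-235 - 2431\right) = -3476 + 1194 \left(-2666\right) = -3476 - 3183204 = -3186680$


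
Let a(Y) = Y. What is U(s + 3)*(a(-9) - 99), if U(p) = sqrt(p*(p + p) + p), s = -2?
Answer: -108*sqrt(3) ≈ -187.06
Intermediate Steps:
U(p) = sqrt(p + 2*p**2) (U(p) = sqrt(p*(2*p) + p) = sqrt(2*p**2 + p) = sqrt(p + 2*p**2))
U(s + 3)*(a(-9) - 99) = sqrt((-2 + 3)*(1 + 2*(-2 + 3)))*(-9 - 99) = sqrt(1*(1 + 2*1))*(-108) = sqrt(1*(1 + 2))*(-108) = sqrt(1*3)*(-108) = sqrt(3)*(-108) = -108*sqrt(3)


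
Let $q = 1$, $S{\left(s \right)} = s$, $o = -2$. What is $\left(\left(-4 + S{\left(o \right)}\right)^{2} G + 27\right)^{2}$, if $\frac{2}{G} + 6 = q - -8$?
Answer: $2601$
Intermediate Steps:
$G = \frac{2}{3}$ ($G = \frac{2}{-6 + \left(1 - -8\right)} = \frac{2}{-6 + \left(1 + 8\right)} = \frac{2}{-6 + 9} = \frac{2}{3} \approx 0.66667$)
$\left(\left(-4 + S{\left(o \right)}\right)^{2} G + 27\right)^{2} = \left(\left(-4 - 2\right)^{2} \cdot \frac{2}{3} + 27\right)^{2} = \left(\left(-6\right)^{2} \cdot \frac{2}{3} + 27\right)^{2} = \left(36 \cdot \frac{2}{3} + 27\right)^{2} = \left(24 + 27\right)^{2} = 51^{2} = 2601$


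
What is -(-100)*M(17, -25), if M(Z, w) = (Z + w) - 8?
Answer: -1600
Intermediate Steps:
M(Z, w) = -8 + Z + w
-(-100)*M(17, -25) = -(-100)*(-8 + 17 - 25) = -(-100)*(-16) = -100*16 = -1600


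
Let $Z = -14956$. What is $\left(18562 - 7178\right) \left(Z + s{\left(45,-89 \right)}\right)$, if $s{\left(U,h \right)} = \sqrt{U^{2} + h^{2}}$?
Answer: $-170259104 + 11384 \sqrt{9946} \approx -1.6912 \cdot 10^{8}$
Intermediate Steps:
$\left(18562 - 7178\right) \left(Z + s{\left(45,-89 \right)}\right) = \left(18562 - 7178\right) \left(-14956 + \sqrt{45^{2} + \left(-89\right)^{2}}\right) = 11384 \left(-14956 + \sqrt{2025 + 7921}\right) = 11384 \left(-14956 + \sqrt{9946}\right) = -170259104 + 11384 \sqrt{9946}$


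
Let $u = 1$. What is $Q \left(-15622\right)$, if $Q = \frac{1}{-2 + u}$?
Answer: $15622$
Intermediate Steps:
$Q = -1$ ($Q = \frac{1}{-2 + 1} = \frac{1}{-1} = -1$)
$Q \left(-15622\right) = \left(-1\right) \left(-15622\right) = 15622$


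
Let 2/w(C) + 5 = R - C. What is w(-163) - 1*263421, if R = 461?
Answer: -163057597/619 ≈ -2.6342e+5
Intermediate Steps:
w(C) = 2/(456 - C) (w(C) = 2/(-5 + (461 - C)) = 2/(456 - C))
w(-163) - 1*263421 = -2/(-456 - 163) - 1*263421 = -2/(-619) - 263421 = -2*(-1/619) - 263421 = 2/619 - 263421 = -163057597/619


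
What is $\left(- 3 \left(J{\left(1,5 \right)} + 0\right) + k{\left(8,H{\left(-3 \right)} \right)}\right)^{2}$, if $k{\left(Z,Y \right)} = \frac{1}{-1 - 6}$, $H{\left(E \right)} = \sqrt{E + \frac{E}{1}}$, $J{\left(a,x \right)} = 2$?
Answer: $\frac{1849}{49} \approx 37.735$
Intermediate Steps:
$H{\left(E \right)} = \sqrt{2} \sqrt{E}$ ($H{\left(E \right)} = \sqrt{E + E 1} = \sqrt{E + E} = \sqrt{2 E} = \sqrt{2} \sqrt{E}$)
$k{\left(Z,Y \right)} = - \frac{1}{7}$ ($k{\left(Z,Y \right)} = \frac{1}{-7} = - \frac{1}{7}$)
$\left(- 3 \left(J{\left(1,5 \right)} + 0\right) + k{\left(8,H{\left(-3 \right)} \right)}\right)^{2} = \left(- 3 \left(2 + 0\right) - \frac{1}{7}\right)^{2} = \left(\left(-3\right) 2 - \frac{1}{7}\right)^{2} = \left(-6 - \frac{1}{7}\right)^{2} = \left(- \frac{43}{7}\right)^{2} = \frac{1849}{49}$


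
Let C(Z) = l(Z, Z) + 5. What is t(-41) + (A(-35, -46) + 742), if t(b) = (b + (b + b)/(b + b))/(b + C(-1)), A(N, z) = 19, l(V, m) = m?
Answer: 28197/37 ≈ 762.08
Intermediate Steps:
C(Z) = 5 + Z (C(Z) = Z + 5 = 5 + Z)
t(b) = (1 + b)/(4 + b) (t(b) = (b + (b + b)/(b + b))/(b + (5 - 1)) = (b + (2*b)/((2*b)))/(b + 4) = (b + (2*b)*(1/(2*b)))/(4 + b) = (b + 1)/(4 + b) = (1 + b)/(4 + b))
t(-41) + (A(-35, -46) + 742) = (1 - 41)/(4 - 41) + (19 + 742) = -40/(-37) + 761 = -1/37*(-40) + 761 = 40/37 + 761 = 28197/37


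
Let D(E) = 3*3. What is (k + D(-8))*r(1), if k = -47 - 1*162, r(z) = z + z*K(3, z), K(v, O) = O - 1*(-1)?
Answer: -600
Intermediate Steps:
K(v, O) = 1 + O (K(v, O) = O + 1 = 1 + O)
D(E) = 9
r(z) = z + z*(1 + z)
k = -209 (k = -47 - 162 = -209)
(k + D(-8))*r(1) = (-209 + 9)*(1*(2 + 1)) = -200*3 = -600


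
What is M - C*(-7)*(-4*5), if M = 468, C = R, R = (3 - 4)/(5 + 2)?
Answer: 488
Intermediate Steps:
R = -⅐ (R = -1/7 = -1*⅐ = -⅐ ≈ -0.14286)
C = -⅐ ≈ -0.14286
M - C*(-7)*(-4*5) = 468 - (-⅐*(-7))*(-4*5) = 468 - (-20) = 468 - 1*(-20) = 468 + 20 = 488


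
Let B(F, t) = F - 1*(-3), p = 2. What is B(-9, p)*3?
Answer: -18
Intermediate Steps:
B(F, t) = 3 + F (B(F, t) = F + 3 = 3 + F)
B(-9, p)*3 = (3 - 9)*3 = -6*3 = -18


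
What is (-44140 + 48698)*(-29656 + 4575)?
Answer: -114319198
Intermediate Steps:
(-44140 + 48698)*(-29656 + 4575) = 4558*(-25081) = -114319198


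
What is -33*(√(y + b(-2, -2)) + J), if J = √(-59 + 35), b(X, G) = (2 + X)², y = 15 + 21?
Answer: -198 - 66*I*√6 ≈ -198.0 - 161.67*I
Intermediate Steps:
y = 36
J = 2*I*√6 (J = √(-24) = 2*I*√6 ≈ 4.899*I)
-33*(√(y + b(-2, -2)) + J) = -33*(√(36 + (2 - 2)²) + 2*I*√6) = -33*(√(36 + 0²) + 2*I*√6) = -33*(√(36 + 0) + 2*I*√6) = -33*(√36 + 2*I*√6) = -33*(6 + 2*I*√6) = -198 - 66*I*√6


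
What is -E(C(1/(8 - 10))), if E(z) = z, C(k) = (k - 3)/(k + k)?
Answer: -7/2 ≈ -3.5000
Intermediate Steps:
C(k) = (-3 + k)/(2*k) (C(k) = (-3 + k)/((2*k)) = (-3 + k)*(1/(2*k)) = (-3 + k)/(2*k))
-E(C(1/(8 - 10))) = -(-3 + 1/(8 - 10))/(2*(1/(8 - 10))) = -(-3 + 1/(-2))/(2*(1/(-2))) = -(-3 - ½)/(2*(-½)) = -(-2)*(-7)/(2*2) = -1*7/2 = -7/2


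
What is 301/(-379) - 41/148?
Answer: -60087/56092 ≈ -1.0712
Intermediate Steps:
301/(-379) - 41/148 = 301*(-1/379) - 41*1/148 = -301/379 - 41/148 = -60087/56092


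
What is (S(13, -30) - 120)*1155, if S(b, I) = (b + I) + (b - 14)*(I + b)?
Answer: -138600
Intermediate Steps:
S(b, I) = I + b + (-14 + b)*(I + b) (S(b, I) = (I + b) + (-14 + b)*(I + b) = I + b + (-14 + b)*(I + b))
(S(13, -30) - 120)*1155 = ((13² - 13*(-30) - 13*13 - 30*13) - 120)*1155 = ((169 + 390 - 169 - 390) - 120)*1155 = (0 - 120)*1155 = -120*1155 = -138600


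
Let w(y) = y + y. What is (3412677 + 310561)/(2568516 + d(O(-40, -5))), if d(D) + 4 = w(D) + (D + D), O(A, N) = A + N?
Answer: 1861619/1284166 ≈ 1.4497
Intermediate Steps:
w(y) = 2*y
d(D) = -4 + 4*D (d(D) = -4 + (2*D + (D + D)) = -4 + (2*D + 2*D) = -4 + 4*D)
(3412677 + 310561)/(2568516 + d(O(-40, -5))) = (3412677 + 310561)/(2568516 + (-4 + 4*(-40 - 5))) = 3723238/(2568516 + (-4 + 4*(-45))) = 3723238/(2568516 + (-4 - 180)) = 3723238/(2568516 - 184) = 3723238/2568332 = 3723238*(1/2568332) = 1861619/1284166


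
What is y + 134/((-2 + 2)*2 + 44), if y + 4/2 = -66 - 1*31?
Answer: -2111/22 ≈ -95.955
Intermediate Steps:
y = -99 (y = -2 + (-66 - 1*31) = -2 + (-66 - 31) = -2 - 97 = -99)
y + 134/((-2 + 2)*2 + 44) = -99 + 134/((-2 + 2)*2 + 44) = -99 + 134/(0*2 + 44) = -99 + 134/(0 + 44) = -99 + 134/44 = -99 + (1/44)*134 = -99 + 67/22 = -2111/22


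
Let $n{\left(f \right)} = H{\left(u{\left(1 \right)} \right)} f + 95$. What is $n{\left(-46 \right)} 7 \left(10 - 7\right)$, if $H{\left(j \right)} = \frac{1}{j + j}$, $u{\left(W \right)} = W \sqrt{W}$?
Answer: $1512$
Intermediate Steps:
$u{\left(W \right)} = W^{\frac{3}{2}}$
$H{\left(j \right)} = \frac{1}{2 j}$
$n{\left(f \right)} = 95 + \frac{f}{2}$ ($n{\left(f \right)} = \frac{1}{2 \cdot 1^{\frac{3}{2}}} f + 95 = \frac{1}{2 \cdot 1} f + 95 = \frac{1}{2} \cdot 1 f + 95 = \frac{f}{2} + 95 = 95 + \frac{f}{2}$)
$n{\left(-46 \right)} 7 \left(10 - 7\right) = \left(95 + \frac{1}{2} \left(-46\right)\right) 7 \left(10 - 7\right) = \left(95 - 23\right) 7 \cdot 3 = 72 \cdot 21 = 1512$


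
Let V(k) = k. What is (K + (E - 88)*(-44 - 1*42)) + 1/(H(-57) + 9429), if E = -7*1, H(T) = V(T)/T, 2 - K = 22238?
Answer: -132642379/9430 ≈ -14066.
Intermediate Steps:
K = -22236 (K = 2 - 1*22238 = 2 - 22238 = -22236)
H(T) = 1 (H(T) = T/T = 1)
E = -7
(K + (E - 88)*(-44 - 1*42)) + 1/(H(-57) + 9429) = (-22236 + (-7 - 88)*(-44 - 1*42)) + 1/(1 + 9429) = (-22236 - 95*(-44 - 42)) + 1/9430 = (-22236 - 95*(-86)) + 1/9430 = (-22236 + 8170) + 1/9430 = -14066 + 1/9430 = -132642379/9430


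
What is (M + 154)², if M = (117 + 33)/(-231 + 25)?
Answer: 249229369/10609 ≈ 23492.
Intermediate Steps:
M = -75/103 (M = 150/(-206) = 150*(-1/206) = -75/103 ≈ -0.72816)
(M + 154)² = (-75/103 + 154)² = (15787/103)² = 249229369/10609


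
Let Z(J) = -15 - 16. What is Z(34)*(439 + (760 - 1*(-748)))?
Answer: -60357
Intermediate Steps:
Z(J) = -31
Z(34)*(439 + (760 - 1*(-748))) = -31*(439 + (760 - 1*(-748))) = -31*(439 + (760 + 748)) = -31*(439 + 1508) = -31*1947 = -60357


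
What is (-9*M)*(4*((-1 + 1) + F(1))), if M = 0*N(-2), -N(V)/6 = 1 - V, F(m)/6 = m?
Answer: 0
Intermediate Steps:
F(m) = 6*m
N(V) = -6 + 6*V (N(V) = -6*(1 - V) = -6 + 6*V)
M = 0 (M = 0*(-6 + 6*(-2)) = 0*(-6 - 12) = 0*(-18) = 0)
(-9*M)*(4*((-1 + 1) + F(1))) = (-9*0)*(4*((-1 + 1) + 6*1)) = 0*(4*(0 + 6)) = 0*(4*6) = 0*24 = 0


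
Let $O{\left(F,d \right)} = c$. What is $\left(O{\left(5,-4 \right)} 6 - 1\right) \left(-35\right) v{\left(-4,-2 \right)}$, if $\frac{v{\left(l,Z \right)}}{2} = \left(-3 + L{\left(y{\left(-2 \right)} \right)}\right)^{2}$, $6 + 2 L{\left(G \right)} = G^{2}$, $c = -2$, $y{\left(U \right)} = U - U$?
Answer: $32760$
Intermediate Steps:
$y{\left(U \right)} = 0$
$O{\left(F,d \right)} = -2$
$L{\left(G \right)} = -3 + \frac{G^{2}}{2}$
$v{\left(l,Z \right)} = 72$ ($v{\left(l,Z \right)} = 2 \left(-3 - \left(3 - \frac{0^{2}}{2}\right)\right)^{2} = 2 \left(-3 + \left(-3 + \frac{1}{2} \cdot 0\right)\right)^{2} = 2 \left(-3 + \left(-3 + 0\right)\right)^{2} = 2 \left(-3 - 3\right)^{2} = 2 \left(-6\right)^{2} = 2 \cdot 36 = 72$)
$\left(O{\left(5,-4 \right)} 6 - 1\right) \left(-35\right) v{\left(-4,-2 \right)} = \left(\left(-2\right) 6 - 1\right) \left(-35\right) 72 = \left(-12 - 1\right) \left(-35\right) 72 = \left(-13\right) \left(-35\right) 72 = 455 \cdot 72 = 32760$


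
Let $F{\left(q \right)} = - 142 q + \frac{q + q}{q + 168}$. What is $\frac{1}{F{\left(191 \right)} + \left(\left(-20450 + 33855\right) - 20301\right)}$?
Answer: $- \frac{359}{12212080} \approx -2.9397 \cdot 10^{-5}$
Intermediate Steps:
$F{\left(q \right)} = - 142 q + \frac{2 q}{168 + q}$
$\frac{1}{F{\left(191 \right)} + \left(\left(-20450 + 33855\right) - 20301\right)} = \frac{1}{\left(-2\right) 191 \frac{1}{168 + 191} \left(11927 + 71 \cdot 191\right) + \left(\left(-20450 + 33855\right) - 20301\right)} = \frac{1}{\left(-2\right) 191 \cdot \frac{1}{359} \left(11927 + 13561\right) + \left(13405 - 20301\right)} = \frac{1}{\left(-2\right) 191 \cdot \frac{1}{359} \cdot 25488 - 6896} = \frac{1}{- \frac{9736416}{359} - 6896} = \frac{1}{- \frac{12212080}{359}} = - \frac{359}{12212080}$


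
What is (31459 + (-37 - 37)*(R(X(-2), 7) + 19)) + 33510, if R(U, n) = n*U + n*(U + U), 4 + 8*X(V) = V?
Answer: 129457/2 ≈ 64729.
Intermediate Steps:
X(V) = -½ + V/8
R(U, n) = 3*U*n (R(U, n) = U*n + n*(2*U) = U*n + 2*U*n = 3*U*n)
(31459 + (-37 - 37)*(R(X(-2), 7) + 19)) + 33510 = (31459 + (-37 - 37)*(3*(-½ + (⅛)*(-2))*7 + 19)) + 33510 = (31459 - 74*(3*(-½ - ¼)*7 + 19)) + 33510 = (31459 - 74*(3*(-¾)*7 + 19)) + 33510 = (31459 - 74*(-63/4 + 19)) + 33510 = (31459 - 74*13/4) + 33510 = (31459 - 481/2) + 33510 = 62437/2 + 33510 = 129457/2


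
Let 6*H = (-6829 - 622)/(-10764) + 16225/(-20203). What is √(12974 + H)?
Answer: √613553419410649954782/217465092 ≈ 113.90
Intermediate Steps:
H = -24113347/1304790552 (H = ((-6829 - 622)/(-10764) + 16225/(-20203))/6 = (-7451*(-1/10764) + 16225*(-1/20203))/6 = (7451/10764 - 16225/20203)/6 = (⅙)*(-24113347/217465092) = -24113347/1304790552 ≈ -0.018481)
√(12974 + H) = √(12974 - 24113347/1304790552) = √(16928328508301/1304790552) = √613553419410649954782/217465092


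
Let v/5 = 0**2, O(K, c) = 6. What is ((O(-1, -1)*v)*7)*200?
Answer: 0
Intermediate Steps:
v = 0 (v = 5*0**2 = 5*0 = 0)
((O(-1, -1)*v)*7)*200 = ((6*0)*7)*200 = (0*7)*200 = 0*200 = 0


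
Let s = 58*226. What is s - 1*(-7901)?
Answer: 21009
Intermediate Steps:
s = 13108
s - 1*(-7901) = 13108 - 1*(-7901) = 13108 + 7901 = 21009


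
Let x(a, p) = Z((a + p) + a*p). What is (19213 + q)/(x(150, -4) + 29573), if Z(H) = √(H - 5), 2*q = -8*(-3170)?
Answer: 943171689/874562788 - 95679*I*√51/874562788 ≈ 1.0784 - 0.00078129*I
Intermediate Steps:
q = 12680 (q = (-8*(-3170))/2 = (½)*25360 = 12680)
Z(H) = √(-5 + H)
x(a, p) = √(-5 + a + p + a*p) (x(a, p) = √(-5 + ((a + p) + a*p)) = √(-5 + (a + p + a*p)) = √(-5 + a + p + a*p))
(19213 + q)/(x(150, -4) + 29573) = (19213 + 12680)/(√(-5 + 150 - 4 + 150*(-4)) + 29573) = 31893/(√(-5 + 150 - 4 - 600) + 29573) = 31893/(√(-459) + 29573) = 31893/(3*I*√51 + 29573) = 31893/(29573 + 3*I*√51)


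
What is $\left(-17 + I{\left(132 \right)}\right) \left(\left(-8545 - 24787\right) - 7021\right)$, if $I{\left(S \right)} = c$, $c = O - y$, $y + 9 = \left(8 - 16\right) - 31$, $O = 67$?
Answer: $-3954594$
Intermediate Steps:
$y = -48$ ($y = -9 + \left(\left(8 - 16\right) - 31\right) = -9 - 39 = -48$)
$c = 115$ ($c = 67 - -48 = 67 + 48 = 115$)
$I{\left(S \right)} = 115$
$\left(-17 + I{\left(132 \right)}\right) \left(\left(-8545 - 24787\right) - 7021\right) = \left(-17 + 115\right) \left(\left(-8545 - 24787\right) - 7021\right) = 98 \left(-33332 - 7021\right) = 98 \left(-40353\right) = -3954594$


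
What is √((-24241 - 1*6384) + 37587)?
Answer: 59*√2 ≈ 83.439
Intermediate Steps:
√((-24241 - 1*6384) + 37587) = √((-24241 - 6384) + 37587) = √(-30625 + 37587) = √6962 = 59*√2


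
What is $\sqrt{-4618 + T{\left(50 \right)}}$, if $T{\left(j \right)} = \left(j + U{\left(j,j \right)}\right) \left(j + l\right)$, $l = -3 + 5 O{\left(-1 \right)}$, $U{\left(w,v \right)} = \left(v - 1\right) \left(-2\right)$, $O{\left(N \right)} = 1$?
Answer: $i \sqrt{7114} \approx 84.344 i$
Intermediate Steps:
$U{\left(w,v \right)} = 2 - 2 v$ ($U{\left(w,v \right)} = \left(-1 + v\right) \left(-2\right) = 2 - 2 v$)
$l = 2$ ($l = -3 + 5 \cdot 1 = -3 + 5 = 2$)
$T{\left(j \right)} = \left(2 + j\right) \left(2 - j\right)$ ($T{\left(j \right)} = \left(j - \left(-2 + 2 j\right)\right) \left(j + 2\right) = \left(2 - j\right) \left(2 + j\right) = \left(2 + j\right) \left(2 - j\right)$)
$\sqrt{-4618 + T{\left(50 \right)}} = \sqrt{-4618 + \left(4 - 50^{2}\right)} = \sqrt{-4618 + \left(4 - 2500\right)} = \sqrt{-4618 - 2496} = \sqrt{-7114} = i \sqrt{7114}$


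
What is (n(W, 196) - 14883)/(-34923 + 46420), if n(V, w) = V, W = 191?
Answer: -14692/11497 ≈ -1.2779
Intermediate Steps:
(n(W, 196) - 14883)/(-34923 + 46420) = (191 - 14883)/(-34923 + 46420) = -14692/11497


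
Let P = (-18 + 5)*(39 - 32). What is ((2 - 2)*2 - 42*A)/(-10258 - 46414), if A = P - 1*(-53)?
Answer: -57/2024 ≈ -0.028162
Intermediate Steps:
P = -91 (P = -13*7 = -91)
A = -38 (A = -91 - 1*(-53) = -91 + 53 = -38)
((2 - 2)*2 - 42*A)/(-10258 - 46414) = ((2 - 2)*2 - 42*(-38))/(-10258 - 46414) = (0*2 + 1596)/(-56672) = (0 + 1596)*(-1/56672) = 1596*(-1/56672) = -57/2024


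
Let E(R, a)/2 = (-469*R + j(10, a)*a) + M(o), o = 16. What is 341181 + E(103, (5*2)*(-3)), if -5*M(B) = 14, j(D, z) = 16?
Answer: 1218007/5 ≈ 2.4360e+5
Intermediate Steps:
M(B) = -14/5 (M(B) = -1/5*14 = -14/5)
E(R, a) = -28/5 - 938*R + 32*a (E(R, a) = 2*((-469*R + 16*a) - 14/5) = 2*(-14/5 - 469*R + 16*a) = -28/5 - 938*R + 32*a)
341181 + E(103, (5*2)*(-3)) = 341181 + (-28/5 - 938*103 + 32*((5*2)*(-3))) = 341181 + (-28/5 - 96614 + 32*(10*(-3))) = 341181 + (-28/5 - 96614 + 32*(-30)) = 341181 + (-28/5 - 96614 - 960) = 341181 - 487898/5 = 1218007/5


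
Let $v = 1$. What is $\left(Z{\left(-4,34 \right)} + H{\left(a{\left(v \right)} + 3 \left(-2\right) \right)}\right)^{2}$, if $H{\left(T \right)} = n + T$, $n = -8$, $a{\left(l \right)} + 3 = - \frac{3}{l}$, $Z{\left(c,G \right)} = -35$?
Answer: $3025$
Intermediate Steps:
$a{\left(l \right)} = -3 - \frac{3}{l}$
$H{\left(T \right)} = -8 + T$
$\left(Z{\left(-4,34 \right)} + H{\left(a{\left(v \right)} + 3 \left(-2\right) \right)}\right)^{2} = \left(-35 + \left(-8 + \left(\left(-3 - \frac{3}{1}\right) + 3 \left(-2\right)\right)\right)\right)^{2} = \left(-35 - 20\right)^{2} = \left(-55\right)^{2} = 3025$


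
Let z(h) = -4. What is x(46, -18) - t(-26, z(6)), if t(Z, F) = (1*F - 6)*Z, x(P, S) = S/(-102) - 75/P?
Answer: -204457/782 ≈ -261.45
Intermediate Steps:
x(P, S) = -75/P - S/102 (x(P, S) = S*(-1/102) - 75/P = -S/102 - 75/P = -75/P - S/102)
t(Z, F) = Z*(-6 + F) (t(Z, F) = (F - 6)*Z = (-6 + F)*Z = Z*(-6 + F))
x(46, -18) - t(-26, z(6)) = (-75/46 - 1/102*(-18)) - (-26)*(-6 - 4) = (-75*1/46 + 3/17) - (-26)*(-10) = (-75/46 + 3/17) - 1*260 = -1137/782 - 260 = -204457/782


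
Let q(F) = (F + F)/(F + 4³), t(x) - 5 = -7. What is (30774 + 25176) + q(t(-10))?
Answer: 1734448/31 ≈ 55950.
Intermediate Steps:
t(x) = -2 (t(x) = 5 - 7 = -2)
q(F) = 2*F/(64 + F) (q(F) = (2*F)/(F + 64) = (2*F)/(64 + F) = 2*F/(64 + F))
(30774 + 25176) + q(t(-10)) = (30774 + 25176) + 2*(-2)/(64 - 2) = 55950 + 2*(-2)/62 = 55950 + 2*(-2)*(1/62) = 55950 - 2/31 = 1734448/31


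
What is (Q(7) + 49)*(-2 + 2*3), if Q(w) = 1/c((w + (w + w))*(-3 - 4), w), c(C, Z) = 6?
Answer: 590/3 ≈ 196.67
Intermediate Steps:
Q(w) = ⅙ (Q(w) = 1/6 = ⅙)
(Q(7) + 49)*(-2 + 2*3) = (⅙ + 49)*(-2 + 2*3) = 295*(-2 + 6)/6 = (295/6)*4 = 590/3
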